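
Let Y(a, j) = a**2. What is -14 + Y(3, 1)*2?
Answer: 4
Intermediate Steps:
-14 + Y(3, 1)*2 = -14 + 3**2*2 = -14 + 9*2 = -14 + 18 = 4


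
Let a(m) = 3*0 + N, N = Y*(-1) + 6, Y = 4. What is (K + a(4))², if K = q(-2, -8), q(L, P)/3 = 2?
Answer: 64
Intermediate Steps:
N = 2 (N = 4*(-1) + 6 = -4 + 6 = 2)
q(L, P) = 6 (q(L, P) = 3*2 = 6)
K = 6
a(m) = 2 (a(m) = 3*0 + 2 = 0 + 2 = 2)
(K + a(4))² = (6 + 2)² = 8² = 64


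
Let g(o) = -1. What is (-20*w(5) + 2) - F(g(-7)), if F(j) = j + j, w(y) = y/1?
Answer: -96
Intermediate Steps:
w(y) = y (w(y) = y*1 = y)
F(j) = 2*j
(-20*w(5) + 2) - F(g(-7)) = (-20*5 + 2) - 2*(-1) = (-100 + 2) - 1*(-2) = -98 + 2 = -96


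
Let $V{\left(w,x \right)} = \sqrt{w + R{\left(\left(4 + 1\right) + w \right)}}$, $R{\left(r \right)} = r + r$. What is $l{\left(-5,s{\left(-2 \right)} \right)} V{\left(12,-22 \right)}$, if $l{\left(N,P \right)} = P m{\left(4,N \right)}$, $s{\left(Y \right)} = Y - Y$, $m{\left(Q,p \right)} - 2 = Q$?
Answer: $0$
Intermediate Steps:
$R{\left(r \right)} = 2 r$
$m{\left(Q,p \right)} = 2 + Q$
$s{\left(Y \right)} = 0$
$V{\left(w,x \right)} = \sqrt{10 + 3 w}$ ($V{\left(w,x \right)} = \sqrt{w + 2 \left(\left(4 + 1\right) + w\right)} = \sqrt{w + 2 \left(5 + w\right)} = \sqrt{w + \left(10 + 2 w\right)} = \sqrt{10 + 3 w}$)
$l{\left(N,P \right)} = 6 P$ ($l{\left(N,P \right)} = P \left(2 + 4\right) = P 6 = 6 P$)
$l{\left(-5,s{\left(-2 \right)} \right)} V{\left(12,-22 \right)} = 6 \cdot 0 \sqrt{10 + 3 \cdot 12} = 0 \sqrt{10 + 36} = 0 \sqrt{46} = 0$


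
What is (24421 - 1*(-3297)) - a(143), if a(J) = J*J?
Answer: 7269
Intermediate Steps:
a(J) = J²
(24421 - 1*(-3297)) - a(143) = (24421 - 1*(-3297)) - 1*143² = (24421 + 3297) - 1*20449 = 27718 - 20449 = 7269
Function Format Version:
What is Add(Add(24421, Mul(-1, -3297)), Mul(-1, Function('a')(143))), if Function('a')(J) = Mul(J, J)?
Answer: 7269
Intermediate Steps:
Function('a')(J) = Pow(J, 2)
Add(Add(24421, Mul(-1, -3297)), Mul(-1, Function('a')(143))) = Add(Add(24421, Mul(-1, -3297)), Mul(-1, Pow(143, 2))) = Add(Add(24421, 3297), Mul(-1, 20449)) = Add(27718, -20449) = 7269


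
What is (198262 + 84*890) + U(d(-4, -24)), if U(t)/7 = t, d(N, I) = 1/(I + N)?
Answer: 1092087/4 ≈ 2.7302e+5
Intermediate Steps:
U(t) = 7*t
(198262 + 84*890) + U(d(-4, -24)) = (198262 + 84*890) + 7/(-24 - 4) = (198262 + 74760) + 7/(-28) = 273022 + 7*(-1/28) = 273022 - 1/4 = 1092087/4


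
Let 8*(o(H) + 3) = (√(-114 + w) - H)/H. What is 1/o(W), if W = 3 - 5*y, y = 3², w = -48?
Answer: -19600/61259 + 168*I*√2/61259 ≈ -0.31995 + 0.0038784*I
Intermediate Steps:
y = 9
W = -42 (W = 3 - 5*9 = 3 - 45 = -42)
o(H) = -3 + (-H + 9*I*√2)/(8*H) (o(H) = -3 + ((√(-114 - 48) - H)/H)/8 = -3 + ((√(-162) - H)/H)/8 = -3 + ((9*I*√2 - H)/H)/8 = -3 + ((-H + 9*I*√2)/H)/8 = -3 + (-H + 9*I*√2)/(8*H))
1/o(W) = 1/((⅛)*(-25*(-42) + 9*I*√2)/(-42)) = 1/((⅛)*(-1/42)*(1050 + 9*I*√2)) = 1/(-25/8 - 3*I*√2/112)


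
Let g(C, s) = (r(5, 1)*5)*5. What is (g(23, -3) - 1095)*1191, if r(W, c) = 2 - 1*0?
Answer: -1244595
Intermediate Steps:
r(W, c) = 2 (r(W, c) = 2 + 0 = 2)
g(C, s) = 50 (g(C, s) = (2*5)*5 = 10*5 = 50)
(g(23, -3) - 1095)*1191 = (50 - 1095)*1191 = -1045*1191 = -1244595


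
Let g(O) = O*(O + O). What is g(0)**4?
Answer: 0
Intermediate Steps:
g(O) = 2*O**2 (g(O) = O*(2*O) = 2*O**2)
g(0)**4 = (2*0**2)**4 = (2*0)**4 = 0**4 = 0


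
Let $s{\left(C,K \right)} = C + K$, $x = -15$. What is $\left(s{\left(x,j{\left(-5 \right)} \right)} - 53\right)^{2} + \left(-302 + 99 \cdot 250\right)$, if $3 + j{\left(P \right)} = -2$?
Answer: $29777$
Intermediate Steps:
$j{\left(P \right)} = -5$ ($j{\left(P \right)} = -3 - 2 = -5$)
$\left(s{\left(x,j{\left(-5 \right)} \right)} - 53\right)^{2} + \left(-302 + 99 \cdot 250\right) = \left(\left(-15 - 5\right) - 53\right)^{2} + \left(-302 + 99 \cdot 250\right) = \left(-20 - 53\right)^{2} + \left(-302 + 24750\right) = \left(-73\right)^{2} + 24448 = 5329 + 24448 = 29777$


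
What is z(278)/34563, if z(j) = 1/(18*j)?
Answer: 1/172953252 ≈ 5.7819e-9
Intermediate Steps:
z(j) = 1/(18*j)
z(278)/34563 = ((1/18)/278)/34563 = ((1/18)*(1/278))*(1/34563) = (1/5004)*(1/34563) = 1/172953252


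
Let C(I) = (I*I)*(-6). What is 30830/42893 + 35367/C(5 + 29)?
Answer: -434386617/99168616 ≈ -4.3803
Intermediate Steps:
C(I) = -6*I**2 (C(I) = I**2*(-6) = -6*I**2)
30830/42893 + 35367/C(5 + 29) = 30830/42893 + 35367/((-6*(5 + 29)**2)) = 30830*(1/42893) + 35367/((-6*34**2)) = 30830/42893 + 35367/((-6*1156)) = 30830/42893 + 35367/(-6936) = 30830/42893 + 35367*(-1/6936) = 30830/42893 - 11789/2312 = -434386617/99168616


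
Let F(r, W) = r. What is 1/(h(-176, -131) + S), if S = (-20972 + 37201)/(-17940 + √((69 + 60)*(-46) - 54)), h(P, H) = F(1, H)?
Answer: 30701328/2933509 + 32458*I*√1497/2933509 ≈ 10.466 + 0.4281*I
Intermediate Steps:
h(P, H) = 1
S = 16229/(-17940 + 2*I*√1497) (S = 16229/(-17940 + √(129*(-46) - 54)) = 16229/(-17940 + √(-5934 - 54)) = 16229/(-17940 + √(-5988)) = 16229/(-17940 + 2*I*√1497) ≈ -0.90461 - 0.0039019*I)
1/(h(-176, -131) + S) = 1/(1 + (-24262355/26820799 - 16229*I*√1497/160924794)) = 1/(2558444/26820799 - 16229*I*√1497/160924794)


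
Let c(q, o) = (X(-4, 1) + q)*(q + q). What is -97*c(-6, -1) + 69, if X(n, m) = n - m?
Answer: -12735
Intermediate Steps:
c(q, o) = 2*q*(-5 + q) (c(q, o) = ((-4 - 1*1) + q)*(q + q) = ((-4 - 1) + q)*(2*q) = (-5 + q)*(2*q) = 2*q*(-5 + q))
-97*c(-6, -1) + 69 = -194*(-6)*(-5 - 6) + 69 = -194*(-6)*(-11) + 69 = -97*132 + 69 = -12804 + 69 = -12735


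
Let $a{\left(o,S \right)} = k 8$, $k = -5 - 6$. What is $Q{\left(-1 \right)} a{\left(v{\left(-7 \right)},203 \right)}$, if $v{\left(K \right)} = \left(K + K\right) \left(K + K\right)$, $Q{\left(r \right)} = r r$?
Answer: $-88$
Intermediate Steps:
$Q{\left(r \right)} = r^{2}$
$v{\left(K \right)} = 4 K^{2}$ ($v{\left(K \right)} = 2 K 2 K = 4 K^{2}$)
$k = -11$
$a{\left(o,S \right)} = -88$ ($a{\left(o,S \right)} = \left(-11\right) 8 = -88$)
$Q{\left(-1 \right)} a{\left(v{\left(-7 \right)},203 \right)} = \left(-1\right)^{2} \left(-88\right) = 1 \left(-88\right) = -88$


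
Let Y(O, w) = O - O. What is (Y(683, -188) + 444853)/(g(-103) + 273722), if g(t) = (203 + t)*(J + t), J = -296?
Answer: 444853/233822 ≈ 1.9025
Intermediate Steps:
Y(O, w) = 0
g(t) = (-296 + t)*(203 + t) (g(t) = (203 + t)*(-296 + t) = (-296 + t)*(203 + t))
(Y(683, -188) + 444853)/(g(-103) + 273722) = (0 + 444853)/((-60088 + (-103)² - 93*(-103)) + 273722) = 444853/((-60088 + 10609 + 9579) + 273722) = 444853/(-39900 + 273722) = 444853/233822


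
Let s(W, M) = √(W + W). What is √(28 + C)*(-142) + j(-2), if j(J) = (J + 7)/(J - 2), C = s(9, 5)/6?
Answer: -5/4 - 71*√(112 + 2*√2) ≈ -762.07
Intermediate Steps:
s(W, M) = √2*√W (s(W, M) = √(2*W) = √2*√W)
C = √2/2 (C = (√2*√9)/6 = (√2*3)*(⅙) = (3*√2)*(⅙) = √2/2 ≈ 0.70711)
j(J) = (7 + J)/(-2 + J)
√(28 + C)*(-142) + j(-2) = √(28 + √2/2)*(-142) + (7 - 2)/(-2 - 2) = -142*√(28 + √2/2) + 5/(-4) = -142*√(28 + √2/2) - ¼*5 = -142*√(28 + √2/2) - 5/4 = -5/4 - 142*√(28 + √2/2)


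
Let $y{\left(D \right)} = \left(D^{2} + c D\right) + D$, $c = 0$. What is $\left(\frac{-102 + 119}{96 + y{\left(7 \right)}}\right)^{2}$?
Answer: $\frac{289}{23104} \approx 0.012509$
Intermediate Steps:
$y{\left(D \right)} = D + D^{2}$ ($y{\left(D \right)} = \left(D^{2} + 0 D\right) + D = \left(D^{2} + 0\right) + D = D^{2} + D = D + D^{2}$)
$\left(\frac{-102 + 119}{96 + y{\left(7 \right)}}\right)^{2} = \left(\frac{-102 + 119}{96 + 7 \left(1 + 7\right)}\right)^{2} = \left(\frac{17}{96 + 7 \cdot 8}\right)^{2} = \left(\frac{17}{96 + 56}\right)^{2} = \left(\frac{17}{152}\right)^{2} = \frac{289}{23104}$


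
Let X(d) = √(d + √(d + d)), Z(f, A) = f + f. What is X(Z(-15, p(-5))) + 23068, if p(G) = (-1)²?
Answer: 23068 + √(-30 + 2*I*√15) ≈ 23069.0 + 5.5219*I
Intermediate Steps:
p(G) = 1
Z(f, A) = 2*f
X(d) = √(d + √2*√d) (X(d) = √(d + √(2*d)) = √(d + √2*√d))
X(Z(-15, p(-5))) + 23068 = √(2*(-15) + √2*√(2*(-15))) + 23068 = √(-30 + √2*√(-30)) + 23068 = √(-30 + √2*(I*√30)) + 23068 = √(-30 + 2*I*√15) + 23068 = 23068 + √(-30 + 2*I*√15)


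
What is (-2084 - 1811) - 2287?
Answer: -6182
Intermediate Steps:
(-2084 - 1811) - 2287 = -3895 - 2287 = -6182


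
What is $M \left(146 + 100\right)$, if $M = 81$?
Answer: $19926$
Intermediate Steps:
$M \left(146 + 100\right) = 81 \left(146 + 100\right) = 81 \cdot 246 = 19926$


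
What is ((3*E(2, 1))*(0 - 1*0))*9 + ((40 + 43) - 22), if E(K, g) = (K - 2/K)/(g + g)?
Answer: 61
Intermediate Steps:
E(K, g) = (K - 2/K)/(2*g) (E(K, g) = (K - 2/K)/((2*g)) = (K - 2/K)*(1/(2*g)) = (K - 2/K)/(2*g))
((3*E(2, 1))*(0 - 1*0))*9 + ((40 + 43) - 22) = ((3*((½)*(-2 + 2²)/(2*1)))*(0 - 1*0))*9 + ((40 + 43) - 22) = ((3*((½)*(½)*1*(-2 + 4)))*(0 + 0))*9 + (83 - 22) = ((3*((½)*(½)*1*2))*0)*9 + 61 = ((3*(½))*0)*9 + 61 = ((3/2)*0)*9 + 61 = 0*9 + 61 = 0 + 61 = 61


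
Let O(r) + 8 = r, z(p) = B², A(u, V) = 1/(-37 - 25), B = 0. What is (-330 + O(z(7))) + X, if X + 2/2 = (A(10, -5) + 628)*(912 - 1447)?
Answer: -20851243/62 ≈ -3.3631e+5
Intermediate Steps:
A(u, V) = -1/62 (A(u, V) = 1/(-62) = -1/62)
z(p) = 0 (z(p) = 0² = 0)
X = -20830287/62 (X = -1 + (-1/62 + 628)*(912 - 1447) = -1 + (38935/62)*(-535) = -1 - 20830225/62 = -20830287/62 ≈ -3.3597e+5)
O(r) = -8 + r
(-330 + O(z(7))) + X = (-330 + (-8 + 0)) - 20830287/62 = (-330 - 8) - 20830287/62 = -338 - 20830287/62 = -20851243/62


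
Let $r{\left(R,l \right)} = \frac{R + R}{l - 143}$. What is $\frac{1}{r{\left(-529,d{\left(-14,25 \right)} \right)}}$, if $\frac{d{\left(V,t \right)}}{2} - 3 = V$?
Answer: $\frac{165}{1058} \approx 0.15595$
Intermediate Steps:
$d{\left(V,t \right)} = 6 + 2 V$
$r{\left(R,l \right)} = \frac{2 R}{-143 + l}$
$\frac{1}{r{\left(-529,d{\left(-14,25 \right)} \right)}} = \frac{1}{2 \left(-529\right) \frac{1}{-143 + \left(6 + 2 \left(-14\right)\right)}} = \frac{1}{2 \left(-529\right) \frac{1}{-143 + \left(6 - 28\right)}} = \frac{1}{2 \left(-529\right) \frac{1}{-143 - 22}} = \frac{1}{2 \left(-529\right) \frac{1}{-165}} = \frac{1}{2 \left(-529\right) \left(- \frac{1}{165}\right)} = \frac{1}{\frac{1058}{165}} = \frac{165}{1058}$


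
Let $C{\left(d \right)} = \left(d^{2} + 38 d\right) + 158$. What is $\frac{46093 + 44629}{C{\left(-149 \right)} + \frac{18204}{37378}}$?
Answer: $\frac{1695503458}{312059335} \approx 5.4333$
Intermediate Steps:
$C{\left(d \right)} = 158 + d^{2} + 38 d$
$\frac{46093 + 44629}{C{\left(-149 \right)} + \frac{18204}{37378}} = \frac{46093 + 44629}{\left(158 + \left(-149\right)^{2} + 38 \left(-149\right)\right) + \frac{18204}{37378}} = \frac{90722}{\left(158 + 22201 - 5662\right) + 18204 \cdot \frac{1}{37378}} = \frac{90722}{16697 + \frac{9102}{18689}} = \frac{90722}{\frac{312059335}{18689}} = 90722 \cdot \frac{18689}{312059335} = \frac{1695503458}{312059335}$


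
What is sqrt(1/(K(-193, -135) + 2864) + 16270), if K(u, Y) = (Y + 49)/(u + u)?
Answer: 7*sqrt(101465802517065)/552795 ≈ 127.55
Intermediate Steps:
K(u, Y) = (49 + Y)/(2*u) (K(u, Y) = (49 + Y)/((2*u)) = (49 + Y)*(1/(2*u)) = (49 + Y)/(2*u))
sqrt(1/(K(-193, -135) + 2864) + 16270) = sqrt(1/((1/2)*(49 - 135)/(-193) + 2864) + 16270) = sqrt(1/((1/2)*(-1/193)*(-86) + 2864) + 16270) = sqrt(1/(43/193 + 2864) + 16270) = sqrt(1/(552795/193) + 16270) = sqrt(193/552795 + 16270) = sqrt(8993974843/552795) = 7*sqrt(101465802517065)/552795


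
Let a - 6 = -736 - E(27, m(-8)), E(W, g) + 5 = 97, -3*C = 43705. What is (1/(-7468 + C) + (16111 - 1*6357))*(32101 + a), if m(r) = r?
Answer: 20169549457057/66109 ≈ 3.0510e+8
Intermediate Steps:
C = -43705/3 (C = -⅓*43705 = -43705/3 ≈ -14568.)
E(W, g) = 92 (E(W, g) = -5 + 97 = 92)
a = -822 (a = 6 + (-736 - 1*92) = 6 + (-736 - 92) = 6 - 828 = -822)
(1/(-7468 + C) + (16111 - 1*6357))*(32101 + a) = (1/(-7468 - 43705/3) + (16111 - 1*6357))*(32101 - 822) = (1/(-66109/3) + (16111 - 6357))*31279 = (-3/66109 + 9754)*31279 = (644827183/66109)*31279 = 20169549457057/66109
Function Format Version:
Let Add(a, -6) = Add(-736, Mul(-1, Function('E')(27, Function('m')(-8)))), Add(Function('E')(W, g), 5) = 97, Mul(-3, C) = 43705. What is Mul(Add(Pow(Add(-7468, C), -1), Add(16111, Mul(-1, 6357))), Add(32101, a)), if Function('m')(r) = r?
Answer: Rational(20169549457057, 66109) ≈ 3.0510e+8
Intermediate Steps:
C = Rational(-43705, 3) (C = Mul(Rational(-1, 3), 43705) = Rational(-43705, 3) ≈ -14568.)
Function('E')(W, g) = 92 (Function('E')(W, g) = Add(-5, 97) = 92)
a = -822 (a = Add(6, Add(-736, Mul(-1, 92))) = Add(6, Add(-736, -92)) = Add(6, -828) = -822)
Mul(Add(Pow(Add(-7468, C), -1), Add(16111, Mul(-1, 6357))), Add(32101, a)) = Mul(Add(Pow(Add(-7468, Rational(-43705, 3)), -1), Add(16111, Mul(-1, 6357))), Add(32101, -822)) = Mul(Add(Pow(Rational(-66109, 3), -1), Add(16111, -6357)), 31279) = Mul(Add(Rational(-3, 66109), 9754), 31279) = Mul(Rational(644827183, 66109), 31279) = Rational(20169549457057, 66109)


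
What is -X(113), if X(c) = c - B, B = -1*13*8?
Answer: -217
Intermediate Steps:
B = -104 (B = -13*8 = -104)
X(c) = 104 + c (X(c) = c - 1*(-104) = c + 104 = 104 + c)
-X(113) = -(104 + 113) = -1*217 = -217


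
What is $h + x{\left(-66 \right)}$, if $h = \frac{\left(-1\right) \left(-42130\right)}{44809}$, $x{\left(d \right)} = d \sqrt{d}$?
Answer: $\frac{42130}{44809} - 66 i \sqrt{66} \approx 0.94021 - 536.19 i$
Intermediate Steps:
$x{\left(d \right)} = d^{\frac{3}{2}}$
$h = \frac{42130}{44809}$ ($h = 42130 \cdot \frac{1}{44809} = \frac{42130}{44809} \approx 0.94021$)
$h + x{\left(-66 \right)} = \frac{42130}{44809} + \left(-66\right)^{\frac{3}{2}} = \frac{42130}{44809} - 66 i \sqrt{66}$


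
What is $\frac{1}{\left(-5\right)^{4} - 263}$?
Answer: $\frac{1}{362} \approx 0.0027624$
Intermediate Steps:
$\frac{1}{\left(-5\right)^{4} - 263} = \frac{1}{625 - 263} = \frac{1}{362}$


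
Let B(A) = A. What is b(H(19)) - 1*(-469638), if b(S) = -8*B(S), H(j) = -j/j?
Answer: 469646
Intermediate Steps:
H(j) = -1 (H(j) = -1*1 = -1)
b(S) = -8*S
b(H(19)) - 1*(-469638) = -8*(-1) - 1*(-469638) = 8 + 469638 = 469646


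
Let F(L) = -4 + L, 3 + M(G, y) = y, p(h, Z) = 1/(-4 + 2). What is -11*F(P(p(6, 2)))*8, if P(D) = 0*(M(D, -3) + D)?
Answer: 352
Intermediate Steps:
p(h, Z) = -½ (p(h, Z) = 1/(-2) = -½)
M(G, y) = -3 + y
P(D) = 0 (P(D) = 0*((-3 - 3) + D) = 0*(-6 + D) = 0)
-11*F(P(p(6, 2)))*8 = -11*(-4 + 0)*8 = -11*(-4)*8 = 44*8 = 352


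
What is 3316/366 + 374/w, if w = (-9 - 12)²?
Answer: 266540/26901 ≈ 9.9082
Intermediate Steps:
w = 441 (w = (-21)² = 441)
3316/366 + 374/w = 3316/366 + 374/441 = 3316*(1/366) + 374*(1/441) = 1658/183 + 374/441 = 266540/26901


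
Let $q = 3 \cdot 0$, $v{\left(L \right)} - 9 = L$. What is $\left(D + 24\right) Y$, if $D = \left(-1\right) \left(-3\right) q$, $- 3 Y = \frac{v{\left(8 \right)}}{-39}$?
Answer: $\frac{136}{39} \approx 3.4872$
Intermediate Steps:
$v{\left(L \right)} = 9 + L$
$q = 0$
$Y = \frac{17}{117}$ ($Y = - \frac{\left(9 + 8\right) \frac{1}{-39}}{3} = - \frac{17 \left(- \frac{1}{39}\right)}{3} = \left(- \frac{1}{3}\right) \left(- \frac{17}{39}\right) = \frac{17}{117} \approx 0.1453$)
$D = 0$ ($D = \left(-1\right) \left(-3\right) 0 = 3 \cdot 0 = 0$)
$\left(D + 24\right) Y = \left(0 + 24\right) \frac{17}{117} = 24 \cdot \frac{17}{117} = \frac{136}{39}$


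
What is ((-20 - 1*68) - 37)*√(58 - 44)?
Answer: -125*√14 ≈ -467.71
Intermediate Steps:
((-20 - 1*68) - 37)*√(58 - 44) = ((-20 - 68) - 37)*√14 = (-88 - 37)*√14 = -125*√14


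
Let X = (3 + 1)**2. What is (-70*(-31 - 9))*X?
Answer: 44800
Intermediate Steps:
X = 16 (X = 4**2 = 16)
(-70*(-31 - 9))*X = -70*(-31 - 9)*16 = -70*(-40)*16 = 2800*16 = 44800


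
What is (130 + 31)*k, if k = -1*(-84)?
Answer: 13524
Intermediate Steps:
k = 84
(130 + 31)*k = (130 + 31)*84 = 161*84 = 13524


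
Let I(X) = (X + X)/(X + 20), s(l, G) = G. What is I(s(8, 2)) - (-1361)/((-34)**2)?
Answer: 17283/12716 ≈ 1.3592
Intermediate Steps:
I(X) = 2*X/(20 + X) (I(X) = (2*X)/(20 + X) = 2*X/(20 + X))
I(s(8, 2)) - (-1361)/((-34)**2) = 2*2/(20 + 2) - (-1361)/((-34)**2) = 2*2/22 - (-1361)/1156 = 2*2*(1/22) - (-1361)/1156 = 2/11 - 1*(-1361/1156) = 2/11 + 1361/1156 = 17283/12716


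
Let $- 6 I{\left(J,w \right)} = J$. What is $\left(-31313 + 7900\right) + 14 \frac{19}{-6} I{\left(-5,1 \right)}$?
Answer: $- \frac{422099}{18} \approx -23450.0$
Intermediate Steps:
$I{\left(J,w \right)} = - \frac{J}{6}$
$\left(-31313 + 7900\right) + 14 \frac{19}{-6} I{\left(-5,1 \right)} = \left(-31313 + 7900\right) + 14 \frac{19}{-6} \left(\left(- \frac{1}{6}\right) \left(-5\right)\right) = -23413 + 14 \cdot 19 \left(- \frac{1}{6}\right) \frac{5}{6} = -23413 + 14 \left(- \frac{19}{6}\right) \frac{5}{6} = -23413 - \frac{665}{18} = - \frac{422099}{18}$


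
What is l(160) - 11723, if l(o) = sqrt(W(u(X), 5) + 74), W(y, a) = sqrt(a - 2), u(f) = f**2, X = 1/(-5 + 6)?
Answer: -11723 + sqrt(74 + sqrt(3)) ≈ -11714.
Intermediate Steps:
X = 1 (X = 1/1 = 1)
W(y, a) = sqrt(-2 + a)
l(o) = sqrt(74 + sqrt(3)) (l(o) = sqrt(sqrt(-2 + 5) + 74) = sqrt(sqrt(3) + 74) = sqrt(74 + sqrt(3)))
l(160) - 11723 = sqrt(74 + sqrt(3)) - 11723 = -11723 + sqrt(74 + sqrt(3))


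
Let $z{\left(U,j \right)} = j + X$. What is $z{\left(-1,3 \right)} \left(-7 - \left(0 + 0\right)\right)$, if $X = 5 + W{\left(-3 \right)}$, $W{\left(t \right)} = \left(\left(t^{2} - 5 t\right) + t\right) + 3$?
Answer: $-224$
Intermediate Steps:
$W{\left(t \right)} = 3 + t^{2} - 4 t$ ($W{\left(t \right)} = \left(t^{2} - 4 t\right) + 3 = 3 + t^{2} - 4 t$)
$X = 29$ ($X = 5 + \left(3 + \left(-3\right)^{2} - -12\right) = 5 + \left(3 + 9 + 12\right) = 5 + 24 = 29$)
$z{\left(U,j \right)} = 29 + j$ ($z{\left(U,j \right)} = j + 29 = 29 + j$)
$z{\left(-1,3 \right)} \left(-7 - \left(0 + 0\right)\right) = \left(29 + 3\right) \left(-7 - \left(0 + 0\right)\right) = 32 \left(-7 - 0\right) = 32 \left(-7 + 0\right) = 32 \left(-7\right) = -224$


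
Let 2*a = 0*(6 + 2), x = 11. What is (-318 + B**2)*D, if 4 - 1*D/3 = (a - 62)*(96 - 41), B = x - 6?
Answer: -3000906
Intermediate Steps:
B = 5 (B = 11 - 6 = 5)
a = 0 (a = (0*(6 + 2))/2 = (0*8)/2 = (1/2)*0 = 0)
D = 10242 (D = 12 - 3*(0 - 62)*(96 - 41) = 12 - (-186)*55 = 12 - 3*(-3410) = 12 + 10230 = 10242)
(-318 + B**2)*D = (-318 + 5**2)*10242 = (-318 + 25)*10242 = -293*10242 = -3000906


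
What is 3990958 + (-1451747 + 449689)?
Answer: 2988900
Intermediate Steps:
3990958 + (-1451747 + 449689) = 3990958 - 1002058 = 2988900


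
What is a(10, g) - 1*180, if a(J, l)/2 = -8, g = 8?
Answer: -196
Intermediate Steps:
a(J, l) = -16 (a(J, l) = 2*(-8) = -16)
a(10, g) - 1*180 = -16 - 1*180 = -16 - 180 = -196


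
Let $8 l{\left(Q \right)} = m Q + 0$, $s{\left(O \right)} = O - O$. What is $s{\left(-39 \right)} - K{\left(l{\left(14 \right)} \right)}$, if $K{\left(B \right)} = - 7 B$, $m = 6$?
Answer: $\frac{147}{2} \approx 73.5$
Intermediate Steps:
$s{\left(O \right)} = 0$
$l{\left(Q \right)} = \frac{3 Q}{4}$ ($l{\left(Q \right)} = \frac{6 Q + 0}{8} = \frac{6 Q}{8} = \frac{3 Q}{4}$)
$s{\left(-39 \right)} - K{\left(l{\left(14 \right)} \right)} = 0 - - 7 \cdot \frac{3}{4} \cdot 14 = 0 - \left(-7\right) \frac{21}{2} = 0 - - \frac{147}{2} = 0 + \frac{147}{2} = \frac{147}{2}$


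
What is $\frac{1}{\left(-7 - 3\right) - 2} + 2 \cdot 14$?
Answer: $\frac{335}{12} \approx 27.917$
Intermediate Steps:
$\frac{1}{\left(-7 - 3\right) - 2} + 2 \cdot 14 = \frac{1}{-10 - 2} + 28 = \frac{1}{-12} + 28 = - \frac{1}{12} + 28 = \frac{335}{12}$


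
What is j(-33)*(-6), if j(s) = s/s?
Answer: -6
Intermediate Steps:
j(s) = 1
j(-33)*(-6) = 1*(-6) = -6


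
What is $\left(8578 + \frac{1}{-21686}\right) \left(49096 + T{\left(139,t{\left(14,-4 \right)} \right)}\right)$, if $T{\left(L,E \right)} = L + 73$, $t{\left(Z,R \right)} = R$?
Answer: $\frac{655171269654}{1549} \approx 4.2296 \cdot 10^{8}$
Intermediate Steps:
$T{\left(L,E \right)} = 73 + L$
$\left(8578 + \frac{1}{-21686}\right) \left(49096 + T{\left(139,t{\left(14,-4 \right)} \right)}\right) = \left(8578 + \frac{1}{-21686}\right) \left(49096 + \left(73 + 139\right)\right) = \left(8578 - \frac{1}{21686}\right) \left(49096 + 212\right) = \frac{186022507}{21686} \cdot 49308 = \frac{655171269654}{1549}$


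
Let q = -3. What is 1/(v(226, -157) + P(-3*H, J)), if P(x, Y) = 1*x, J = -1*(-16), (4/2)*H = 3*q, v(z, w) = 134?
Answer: 2/295 ≈ 0.0067797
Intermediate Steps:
H = -9/2 (H = (3*(-3))/2 = (½)*(-9) = -9/2 ≈ -4.5000)
J = 16
P(x, Y) = x
1/(v(226, -157) + P(-3*H, J)) = 1/(134 - 3*(-9/2)) = 1/(134 + 27/2) = 1/(295/2) = 2/295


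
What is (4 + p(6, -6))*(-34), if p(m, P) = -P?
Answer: -340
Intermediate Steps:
(4 + p(6, -6))*(-34) = (4 - 1*(-6))*(-34) = (4 + 6)*(-34) = 10*(-34) = -340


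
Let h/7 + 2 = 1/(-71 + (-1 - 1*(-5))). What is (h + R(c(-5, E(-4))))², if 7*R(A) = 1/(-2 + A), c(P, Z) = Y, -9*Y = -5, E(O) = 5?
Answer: 7499213604/37173409 ≈ 201.74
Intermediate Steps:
Y = 5/9 (Y = -⅑*(-5) = 5/9 ≈ 0.55556)
c(P, Z) = 5/9
R(A) = 1/(7*(-2 + A))
h = -945/67 (h = -14 + 7/(-71 + (-1 - 1*(-5))) = -14 + 7/(-71 + (-1 + 5)) = -14 + 7/(-71 + 4) = -14 + 7/(-67) = -14 + 7*(-1/67) = -14 - 7/67 = -945/67 ≈ -14.104)
(h + R(c(-5, E(-4))))² = (-945/67 + 1/(7*(-2 + 5/9)))² = (-945/67 + 1/(7*(-13/9)))² = (-945/67 + (⅐)*(-9/13))² = (-945/67 - 9/91)² = (-86598/6097)² = 7499213604/37173409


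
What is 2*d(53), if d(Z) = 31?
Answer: 62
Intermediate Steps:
2*d(53) = 2*31 = 62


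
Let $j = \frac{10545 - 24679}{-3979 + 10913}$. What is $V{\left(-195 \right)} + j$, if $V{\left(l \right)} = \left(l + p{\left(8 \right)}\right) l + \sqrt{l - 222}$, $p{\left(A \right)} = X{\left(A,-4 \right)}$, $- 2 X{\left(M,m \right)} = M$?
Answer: $\frac{134529868}{3467} + i \sqrt{417} \approx 38803.0 + 20.421 i$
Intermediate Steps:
$X{\left(M,m \right)} = - \frac{M}{2}$
$p{\left(A \right)} = - \frac{A}{2}$
$V{\left(l \right)} = \sqrt{-222 + l} + l \left(-4 + l\right)$ ($V{\left(l \right)} = \left(l - 4\right) l + \sqrt{l - 222} = \left(l - 4\right) l + \sqrt{-222 + l} = \left(-4 + l\right) l + \sqrt{-222 + l} = l \left(-4 + l\right) + \sqrt{-222 + l} = \sqrt{-222 + l} + l \left(-4 + l\right)$)
$j = - \frac{7067}{3467}$ ($j = - \frac{14134}{6934} = \left(-14134\right) \frac{1}{6934} = - \frac{7067}{3467} \approx -2.0384$)
$V{\left(-195 \right)} + j = \left(\left(-195\right)^{2} + \sqrt{-222 - 195} - -780\right) - \frac{7067}{3467} = \left(38025 + \sqrt{-417} + 780\right) - \frac{7067}{3467} = \left(38025 + i \sqrt{417} + 780\right) - \frac{7067}{3467} = \left(38805 + i \sqrt{417}\right) - \frac{7067}{3467} = \frac{134529868}{3467} + i \sqrt{417}$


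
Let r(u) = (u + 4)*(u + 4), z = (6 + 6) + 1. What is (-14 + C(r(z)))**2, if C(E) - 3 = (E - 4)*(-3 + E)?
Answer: 6642087001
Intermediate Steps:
z = 13 (z = 12 + 1 = 13)
r(u) = (4 + u)**2 (r(u) = (4 + u)*(4 + u) = (4 + u)**2)
C(E) = 3 + (-4 + E)*(-3 + E) (C(E) = 3 + (E - 4)*(-3 + E) = 3 + (-4 + E)*(-3 + E))
(-14 + C(r(z)))**2 = (-14 + (15 + ((4 + 13)**2)**2 - 7*(4 + 13)**2))**2 = (-14 + (15 + (17**2)**2 - 7*17**2))**2 = (-14 + (15 + 289**2 - 7*289))**2 = (-14 + (15 + 83521 - 2023))**2 = (-14 + 81513)**2 = 81499**2 = 6642087001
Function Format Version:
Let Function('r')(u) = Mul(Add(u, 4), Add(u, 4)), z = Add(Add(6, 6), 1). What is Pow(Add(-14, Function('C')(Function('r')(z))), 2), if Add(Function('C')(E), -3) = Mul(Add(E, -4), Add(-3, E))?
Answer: 6642087001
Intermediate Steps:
z = 13 (z = Add(12, 1) = 13)
Function('r')(u) = Pow(Add(4, u), 2) (Function('r')(u) = Mul(Add(4, u), Add(4, u)) = Pow(Add(4, u), 2))
Function('C')(E) = Add(3, Mul(Add(-4, E), Add(-3, E))) (Function('C')(E) = Add(3, Mul(Add(E, -4), Add(-3, E))) = Add(3, Mul(Add(-4, E), Add(-3, E))))
Pow(Add(-14, Function('C')(Function('r')(z))), 2) = Pow(Add(-14, Add(15, Pow(Pow(Add(4, 13), 2), 2), Mul(-7, Pow(Add(4, 13), 2)))), 2) = Pow(Add(-14, Add(15, Pow(Pow(17, 2), 2), Mul(-7, Pow(17, 2)))), 2) = Pow(Add(-14, Add(15, Pow(289, 2), Mul(-7, 289))), 2) = Pow(Add(-14, Add(15, 83521, -2023)), 2) = Pow(Add(-14, 81513), 2) = Pow(81499, 2) = 6642087001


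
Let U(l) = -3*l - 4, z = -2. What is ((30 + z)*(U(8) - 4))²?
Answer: 802816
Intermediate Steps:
U(l) = -4 - 3*l
((30 + z)*(U(8) - 4))² = ((30 - 2)*((-4 - 3*8) - 4))² = (28*((-4 - 24) - 4))² = (28*(-28 - 4))² = (28*(-32))² = (-896)² = 802816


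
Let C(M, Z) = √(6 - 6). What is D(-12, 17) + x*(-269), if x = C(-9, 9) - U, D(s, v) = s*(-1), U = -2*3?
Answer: -1602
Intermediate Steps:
U = -6
C(M, Z) = 0 (C(M, Z) = √0 = 0)
D(s, v) = -s
x = 6 (x = 0 - 1*(-6) = 0 + 6 = 6)
D(-12, 17) + x*(-269) = -1*(-12) + 6*(-269) = 12 - 1614 = -1602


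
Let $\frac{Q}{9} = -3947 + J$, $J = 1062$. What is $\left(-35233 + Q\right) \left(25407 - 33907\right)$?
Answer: $520183000$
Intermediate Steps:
$Q = -25965$ ($Q = 9 \left(-3947 + 1062\right) = 9 \left(-2885\right) = -25965$)
$\left(-35233 + Q\right) \left(25407 - 33907\right) = \left(-35233 - 25965\right) \left(25407 - 33907\right) = \left(-61198\right) \left(-8500\right) = 520183000$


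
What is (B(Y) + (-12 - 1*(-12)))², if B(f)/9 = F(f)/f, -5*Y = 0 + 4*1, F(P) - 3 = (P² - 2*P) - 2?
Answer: 531441/400 ≈ 1328.6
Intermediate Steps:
F(P) = 1 + P² - 2*P (F(P) = 3 + ((P² - 2*P) - 2) = 3 + (-2 + P² - 2*P) = 1 + P² - 2*P)
Y = -⅘ (Y = -(0 + 4*1)/5 = -(0 + 4)/5 = -⅕*4 = -⅘ ≈ -0.80000)
B(f) = 9*(1 + f² - 2*f)/f (B(f) = 9*((1 + f² - 2*f)/f) = 9*(1 + f² - 2*f)/f)
(B(Y) + (-12 - 1*(-12)))² = ((-18 + 9*(-⅘) + 9/(-⅘)) + (-12 - 1*(-12)))² = ((-18 - 36/5 + 9*(-5/4)) + (-12 + 12))² = ((-18 - 36/5 - 45/4) + 0)² = (-729/20 + 0)² = (-729/20)² = 531441/400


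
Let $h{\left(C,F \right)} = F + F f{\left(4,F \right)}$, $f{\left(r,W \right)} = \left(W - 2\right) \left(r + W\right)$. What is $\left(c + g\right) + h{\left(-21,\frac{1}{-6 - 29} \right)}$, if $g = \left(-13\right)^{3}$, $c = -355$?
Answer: $- \frac{109408356}{42875} \approx -2551.8$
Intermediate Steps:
$f{\left(r,W \right)} = \left(-2 + W\right) \left(W + r\right)$
$h{\left(C,F \right)} = F + F \left(-8 + F^{2} + 2 F\right)$ ($h{\left(C,F \right)} = F + F \left(F^{2} - 2 F - 8 + F 4\right) = F + F \left(F^{2} - 2 F - 8 + 4 F\right) = F + F \left(-8 + F^{2} + 2 F\right)$)
$g = -2197$
$\left(c + g\right) + h{\left(-21,\frac{1}{-6 - 29} \right)} = \left(-355 - 2197\right) + \frac{-7 + \left(\frac{1}{-6 - 29}\right)^{2} + \frac{2}{-6 - 29}}{-6 - 29} = -2552 + \frac{-7 + \left(\frac{1}{-35}\right)^{2} + \frac{2}{-35}}{-35} = -2552 - \frac{-7 + \left(- \frac{1}{35}\right)^{2} + 2 \left(- \frac{1}{35}\right)}{35} = -2552 - \frac{-7 + \frac{1}{1225} - \frac{2}{35}}{35} = -2552 - - \frac{8644}{42875} = -2552 + \frac{8644}{42875} = - \frac{109408356}{42875}$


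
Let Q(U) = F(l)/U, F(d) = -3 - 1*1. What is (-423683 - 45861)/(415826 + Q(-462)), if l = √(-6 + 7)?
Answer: -13558083/12006976 ≈ -1.1292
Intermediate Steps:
l = 1 (l = √1 = 1)
F(d) = -4 (F(d) = -3 - 1 = -4)
Q(U) = -4/U
(-423683 - 45861)/(415826 + Q(-462)) = (-423683 - 45861)/(415826 - 4/(-462)) = -469544/(415826 - 4*(-1/462)) = -469544/(415826 + 2/231) = -469544/96055808/231 = -469544*231/96055808 = -13558083/12006976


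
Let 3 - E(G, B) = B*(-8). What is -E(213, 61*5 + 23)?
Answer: -2627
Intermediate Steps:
E(G, B) = 3 + 8*B (E(G, B) = 3 - B*(-8) = 3 - (-8)*B = 3 + 8*B)
-E(213, 61*5 + 23) = -(3 + 8*(61*5 + 23)) = -(3 + 8*(305 + 23)) = -(3 + 8*328) = -(3 + 2624) = -1*2627 = -2627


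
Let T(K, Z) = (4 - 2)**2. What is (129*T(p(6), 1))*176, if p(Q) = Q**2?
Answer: 90816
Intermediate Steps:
T(K, Z) = 4 (T(K, Z) = 2**2 = 4)
(129*T(p(6), 1))*176 = (129*4)*176 = 516*176 = 90816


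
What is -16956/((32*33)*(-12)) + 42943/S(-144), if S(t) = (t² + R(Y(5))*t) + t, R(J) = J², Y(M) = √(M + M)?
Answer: 1508533/421344 ≈ 3.5803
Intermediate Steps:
Y(M) = √2*√M (Y(M) = √(2*M) = √2*√M)
S(t) = t² + 11*t (S(t) = (t² + (√2*√5)²*t) + t = (t² + (√10)²*t) + t = (t² + 10*t) + t = t² + 11*t)
-16956/((32*33)*(-12)) + 42943/S(-144) = -16956/((32*33)*(-12)) + 42943/((-144*(11 - 144))) = -16956/(1056*(-12)) + 42943/((-144*(-133))) = -16956/(-12672) + 42943/19152 = -16956*(-1/12672) + 42943*(1/19152) = 471/352 + 42943/19152 = 1508533/421344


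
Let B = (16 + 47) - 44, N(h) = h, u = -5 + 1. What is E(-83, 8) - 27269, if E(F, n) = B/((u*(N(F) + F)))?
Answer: -18106597/664 ≈ -27269.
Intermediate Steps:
u = -4
B = 19 (B = 63 - 44 = 19)
E(F, n) = -19/(8*F) (E(F, n) = 19/((-4*(F + F))) = 19/((-8*F)) = 19*(-1/(8*F)) = -19/(8*F))
E(-83, 8) - 27269 = -19/8/(-83) - 27269 = -19/8*(-1/83) - 27269 = 19/664 - 27269 = -18106597/664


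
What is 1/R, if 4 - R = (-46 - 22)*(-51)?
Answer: -1/3464 ≈ -0.00028868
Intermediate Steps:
R = -3464 (R = 4 - (-46 - 22)*(-51) = 4 - (-68)*(-51) = 4 - 1*3468 = 4 - 3468 = -3464)
1/R = 1/(-3464) = -1/3464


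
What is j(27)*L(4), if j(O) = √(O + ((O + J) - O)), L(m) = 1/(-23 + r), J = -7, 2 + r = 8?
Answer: -2*√5/17 ≈ -0.26307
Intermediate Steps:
r = 6 (r = -2 + 8 = 6)
L(m) = -1/17 (L(m) = 1/(-23 + 6) = 1/(-17) = -1/17)
j(O) = √(-7 + O) (j(O) = √(O + ((O - 7) - O)) = √(O + ((-7 + O) - O)) = √(O - 7) = √(-7 + O))
j(27)*L(4) = √(-7 + 27)*(-1/17) = √20*(-1/17) = (2*√5)*(-1/17) = -2*√5/17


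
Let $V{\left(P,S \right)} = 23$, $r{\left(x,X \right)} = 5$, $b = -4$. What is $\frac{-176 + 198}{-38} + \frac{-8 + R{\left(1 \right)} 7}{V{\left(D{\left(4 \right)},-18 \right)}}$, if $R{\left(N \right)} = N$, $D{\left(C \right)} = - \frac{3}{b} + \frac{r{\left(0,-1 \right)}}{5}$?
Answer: $- \frac{272}{437} \approx -0.62243$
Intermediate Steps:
$D{\left(C \right)} = \frac{7}{4}$ ($D{\left(C \right)} = - \frac{3}{-4} + \frac{5}{5} = \left(-3\right) \left(- \frac{1}{4}\right) + 5 \cdot \frac{1}{5} = \frac{3}{4} + 1 = \frac{7}{4}$)
$\frac{-176 + 198}{-38} + \frac{-8 + R{\left(1 \right)} 7}{V{\left(D{\left(4 \right)},-18 \right)}} = \frac{-176 + 198}{-38} + \frac{-8 + 1 \cdot 7}{23} = 22 \left(- \frac{1}{38}\right) + \left(-8 + 7\right) \frac{1}{23} = - \frac{11}{19} - \frac{1}{23} = - \frac{272}{437}$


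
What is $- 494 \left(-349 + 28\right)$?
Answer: $158574$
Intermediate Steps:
$- 494 \left(-349 + 28\right) = \left(-494\right) \left(-321\right) = 158574$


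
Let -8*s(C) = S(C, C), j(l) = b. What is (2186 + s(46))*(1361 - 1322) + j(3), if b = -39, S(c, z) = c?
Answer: 339963/4 ≈ 84991.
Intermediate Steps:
j(l) = -39
s(C) = -C/8
(2186 + s(46))*(1361 - 1322) + j(3) = (2186 - 1/8*46)*(1361 - 1322) - 39 = (2186 - 23/4)*39 - 39 = (8721/4)*39 - 39 = 340119/4 - 39 = 339963/4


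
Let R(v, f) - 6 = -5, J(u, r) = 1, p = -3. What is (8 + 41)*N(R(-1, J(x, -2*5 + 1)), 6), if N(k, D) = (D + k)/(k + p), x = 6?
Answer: -343/2 ≈ -171.50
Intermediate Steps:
R(v, f) = 1 (R(v, f) = 6 - 5 = 1)
N(k, D) = (D + k)/(-3 + k) (N(k, D) = (D + k)/(k - 3) = (D + k)/(-3 + k))
(8 + 41)*N(R(-1, J(x, -2*5 + 1)), 6) = (8 + 41)*((6 + 1)/(-3 + 1)) = 49*(7/(-2)) = 49*(-½*7) = 49*(-7/2) = -343/2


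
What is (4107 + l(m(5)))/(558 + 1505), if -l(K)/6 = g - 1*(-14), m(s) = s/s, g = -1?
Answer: 4029/2063 ≈ 1.9530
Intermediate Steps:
m(s) = 1
l(K) = -78 (l(K) = -6*(-1 - 1*(-14)) = -6*(-1 + 14) = -6*13 = -78)
(4107 + l(m(5)))/(558 + 1505) = (4107 - 78)/(558 + 1505) = 4029/2063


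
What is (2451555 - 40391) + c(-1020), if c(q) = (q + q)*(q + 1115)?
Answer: 2217364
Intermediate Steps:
c(q) = 2*q*(1115 + q) (c(q) = (2*q)*(1115 + q) = 2*q*(1115 + q))
(2451555 - 40391) + c(-1020) = (2451555 - 40391) + 2*(-1020)*(1115 - 1020) = 2411164 + 2*(-1020)*95 = 2411164 - 193800 = 2217364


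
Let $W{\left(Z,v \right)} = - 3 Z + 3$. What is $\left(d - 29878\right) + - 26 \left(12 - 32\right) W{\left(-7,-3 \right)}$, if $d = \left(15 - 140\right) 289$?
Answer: $-53523$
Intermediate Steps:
$d = -36125$ ($d = \left(-125\right) 289 = -36125$)
$W{\left(Z,v \right)} = 3 - 3 Z$
$\left(d - 29878\right) + - 26 \left(12 - 32\right) W{\left(-7,-3 \right)} = \left(-36125 - 29878\right) + - 26 \left(12 - 32\right) \left(3 - -21\right) = -66003 + \left(-26\right) \left(-20\right) \left(3 + 21\right) = -66003 + 520 \cdot 24 = -66003 + 12480 = -53523$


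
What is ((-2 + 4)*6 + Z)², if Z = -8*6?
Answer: 1296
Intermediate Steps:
Z = -48
((-2 + 4)*6 + Z)² = ((-2 + 4)*6 - 48)² = (2*6 - 48)² = (12 - 48)² = (-36)² = 1296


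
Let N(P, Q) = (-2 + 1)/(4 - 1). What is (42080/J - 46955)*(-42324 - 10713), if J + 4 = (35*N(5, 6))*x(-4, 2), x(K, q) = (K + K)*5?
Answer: 862478412525/347 ≈ 2.4855e+9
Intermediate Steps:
N(P, Q) = -⅓ (N(P, Q) = -1/3 = -1*⅓ = -⅓)
x(K, q) = 10*K (x(K, q) = (2*K)*5 = 10*K)
J = 1388/3 (J = -4 + (35*(-⅓))*(10*(-4)) = -4 - 35/3*(-40) = -4 + 1400/3 = 1388/3 ≈ 462.67)
(42080/J - 46955)*(-42324 - 10713) = (42080/(1388/3) - 46955)*(-42324 - 10713) = (42080*(3/1388) - 46955)*(-53037) = (31560/347 - 46955)*(-53037) = -16261825/347*(-53037) = 862478412525/347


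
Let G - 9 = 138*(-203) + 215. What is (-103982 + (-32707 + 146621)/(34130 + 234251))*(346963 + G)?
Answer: -8907058529238444/268381 ≈ -3.3188e+10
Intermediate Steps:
G = -27790 (G = 9 + (138*(-203) + 215) = 9 + (-28014 + 215) = 9 - 27799 = -27790)
(-103982 + (-32707 + 146621)/(34130 + 234251))*(346963 + G) = (-103982 + (-32707 + 146621)/(34130 + 234251))*(346963 - 27790) = (-103982 + 113914/268381)*319173 = -27906679228/268381*319173 = -8907058529238444/268381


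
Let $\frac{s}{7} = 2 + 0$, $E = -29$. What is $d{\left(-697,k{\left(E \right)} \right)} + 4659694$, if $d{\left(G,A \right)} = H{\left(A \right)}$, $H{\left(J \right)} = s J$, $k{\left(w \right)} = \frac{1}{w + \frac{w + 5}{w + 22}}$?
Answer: $\frac{834085128}{179} \approx 4.6597 \cdot 10^{6}$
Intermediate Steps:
$k{\left(w \right)} = \frac{1}{w + \frac{5 + w}{22 + w}}$
$s = 14$ ($s = 7 \left(2 + 0\right) = 7 \cdot 2 = 14$)
$H{\left(J \right)} = 14 J$
$d{\left(G,A \right)} = 14 A$
$d{\left(-697,k{\left(E \right)} \right)} + 4659694 = 14 \frac{22 - 29}{5 + \left(-29\right)^{2} + 23 \left(-29\right)} + 4659694 = 14 \frac{1}{5 + 841 - 667} \left(-7\right) + 4659694 = 14 \cdot \frac{1}{179} \left(-7\right) + 4659694 = 14 \left(- \frac{7}{179}\right) + 4659694 = - \frac{98}{179} + 4659694 = \frac{834085128}{179}$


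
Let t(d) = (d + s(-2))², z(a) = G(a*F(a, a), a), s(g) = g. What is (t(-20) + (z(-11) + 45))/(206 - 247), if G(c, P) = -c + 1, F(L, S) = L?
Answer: -409/41 ≈ -9.9756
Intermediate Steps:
G(c, P) = 1 - c
z(a) = 1 - a² (z(a) = 1 - a*a = 1 - a²)
t(d) = (-2 + d)² (t(d) = (d - 2)² = (-2 + d)²)
(t(-20) + (z(-11) + 45))/(206 - 247) = ((-2 - 20)² + ((1 - 1*(-11)²) + 45))/(206 - 247) = ((-22)² + ((1 - 1*121) + 45))/(-41) = (484 + ((1 - 121) + 45))*(-1/41) = (484 + (-120 + 45))*(-1/41) = (484 - 75)*(-1/41) = 409*(-1/41) = -409/41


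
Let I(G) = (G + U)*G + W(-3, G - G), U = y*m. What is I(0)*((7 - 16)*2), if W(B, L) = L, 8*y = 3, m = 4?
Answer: 0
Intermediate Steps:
y = 3/8 (y = (⅛)*3 = 3/8 ≈ 0.37500)
U = 3/2 (U = (3/8)*4 = 3/2 ≈ 1.5000)
I(G) = G*(3/2 + G) (I(G) = (G + 3/2)*G + (G - G) = (3/2 + G)*G + 0 = G*(3/2 + G) + 0 = G*(3/2 + G))
I(0)*((7 - 16)*2) = ((½)*0*(3 + 2*0))*((7 - 16)*2) = ((½)*0*(3 + 0))*(-9*2) = ((½)*0*3)*(-18) = 0*(-18) = 0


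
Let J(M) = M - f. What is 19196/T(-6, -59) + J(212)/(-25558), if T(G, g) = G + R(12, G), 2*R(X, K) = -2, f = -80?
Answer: -245306706/89453 ≈ -2742.3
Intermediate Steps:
R(X, K) = -1 (R(X, K) = (½)*(-2) = -1)
T(G, g) = -1 + G (T(G, g) = G - 1 = -1 + G)
J(M) = 80 + M (J(M) = M - 1*(-80) = M + 80 = 80 + M)
19196/T(-6, -59) + J(212)/(-25558) = 19196/(-1 - 6) + (80 + 212)/(-25558) = 19196/(-7) + 292*(-1/25558) = 19196*(-⅐) - 146/12779 = -19196/7 - 146/12779 = -245306706/89453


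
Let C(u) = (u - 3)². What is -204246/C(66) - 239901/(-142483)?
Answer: -446816123/8976429 ≈ -49.777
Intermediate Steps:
C(u) = (-3 + u)²
-204246/C(66) - 239901/(-142483) = -204246/(-3 + 66)² - 239901/(-142483) = -204246/(63²) - 239901*(-1/142483) = -204246/3969 + 239901/142483 = -204246*1/3969 + 239901/142483 = -3242/63 + 239901/142483 = -446816123/8976429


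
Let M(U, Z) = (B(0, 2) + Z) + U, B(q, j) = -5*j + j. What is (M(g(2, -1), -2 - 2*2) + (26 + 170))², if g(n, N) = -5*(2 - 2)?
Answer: 33124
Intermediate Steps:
g(n, N) = 0 (g(n, N) = -5*0 = 0)
B(q, j) = -4*j
M(U, Z) = -8 + U + Z (M(U, Z) = (-4*2 + Z) + U = (-8 + Z) + U = -8 + U + Z)
(M(g(2, -1), -2 - 2*2) + (26 + 170))² = ((-8 + 0 + (-2 - 2*2)) + (26 + 170))² = ((-8 + 0 + (-2 - 4)) + 196)² = ((-8 + 0 - 6) + 196)² = (-14 + 196)² = 182² = 33124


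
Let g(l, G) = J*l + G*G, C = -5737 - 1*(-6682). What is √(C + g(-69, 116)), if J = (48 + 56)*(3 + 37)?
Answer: I*√272639 ≈ 522.15*I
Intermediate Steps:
C = 945 (C = -5737 + 6682 = 945)
J = 4160 (J = 104*40 = 4160)
g(l, G) = G² + 4160*l (g(l, G) = 4160*l + G*G = 4160*l + G² = G² + 4160*l)
√(C + g(-69, 116)) = √(945 + (116² + 4160*(-69))) = √(945 + (13456 - 287040)) = √(945 - 273584) = √(-272639) = I*√272639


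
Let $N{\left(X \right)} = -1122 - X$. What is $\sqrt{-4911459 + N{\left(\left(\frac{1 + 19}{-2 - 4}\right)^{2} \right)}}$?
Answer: $\frac{i \sqrt{44213329}}{3} \approx 2216.4 i$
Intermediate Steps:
$\sqrt{-4911459 + N{\left(\left(\frac{1 + 19}{-2 - 4}\right)^{2} \right)}} = \sqrt{-4911459 - \left(1122 + \left(\frac{1 + 19}{-2 - 4}\right)^{2}\right)} = \sqrt{-4911459 - \left(1122 + \left(\frac{20}{-6}\right)^{2}\right)} = \sqrt{-4911459 - \left(1122 + \left(20 \left(- \frac{1}{6}\right)\right)^{2}\right)} = \sqrt{-4911459 - \frac{10198}{9}} = \sqrt{- \frac{44213329}{9}} = \frac{i \sqrt{44213329}}{3}$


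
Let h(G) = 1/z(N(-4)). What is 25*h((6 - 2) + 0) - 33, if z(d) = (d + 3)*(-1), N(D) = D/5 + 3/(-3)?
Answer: -323/6 ≈ -53.833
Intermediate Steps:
N(D) = -1 + D/5 (N(D) = D*(⅕) + 3*(-⅓) = D/5 - 1 = -1 + D/5)
z(d) = -3 - d (z(d) = (3 + d)*(-1) = -3 - d)
h(G) = -⅚ (h(G) = 1/(-3 - (-1 + (⅕)*(-4))) = 1/(-3 - (-1 - ⅘)) = 1/(-3 - 1*(-9/5)) = 1/(-3 + 9/5) = 1/(-6/5) = -⅚)
25*h((6 - 2) + 0) - 33 = 25*(-⅚) - 33 = -125/6 - 33 = -323/6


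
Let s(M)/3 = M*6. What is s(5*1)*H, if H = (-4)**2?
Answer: 1440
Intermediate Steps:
s(M) = 18*M (s(M) = 3*(M*6) = 3*(6*M) = 18*M)
H = 16
s(5*1)*H = (18*(5*1))*16 = (18*5)*16 = 90*16 = 1440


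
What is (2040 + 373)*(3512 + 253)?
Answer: 9084945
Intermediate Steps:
(2040 + 373)*(3512 + 253) = 2413*3765 = 9084945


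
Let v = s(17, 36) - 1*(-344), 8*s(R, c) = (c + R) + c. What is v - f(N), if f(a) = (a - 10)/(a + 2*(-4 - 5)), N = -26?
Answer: 31179/88 ≈ 354.31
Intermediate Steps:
s(R, c) = c/4 + R/8 (s(R, c) = ((c + R) + c)/8 = ((R + c) + c)/8 = (R + 2*c)/8 = c/4 + R/8)
f(a) = (-10 + a)/(-18 + a) (f(a) = (-10 + a)/(a + 2*(-9)) = (-10 + a)/(a - 18) = (-10 + a)/(-18 + a))
v = 2841/8 (v = ((1/4)*36 + (1/8)*17) - 1*(-344) = (9 + 17/8) + 344 = 89/8 + 344 = 2841/8 ≈ 355.13)
v - f(N) = 2841/8 - (-10 - 26)/(-18 - 26) = 2841/8 - (-36)/(-44) = 2841/8 - (-1)*(-36)/44 = 2841/8 - 1*9/11 = 2841/8 - 9/11 = 31179/88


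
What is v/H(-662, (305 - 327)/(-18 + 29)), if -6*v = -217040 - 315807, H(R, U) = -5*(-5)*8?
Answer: 532847/1200 ≈ 444.04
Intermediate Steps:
H(R, U) = 200 (H(R, U) = 25*8 = 200)
v = 532847/6 (v = -(-217040 - 315807)/6 = -1/6*(-532847) = 532847/6 ≈ 88808.)
v/H(-662, (305 - 327)/(-18 + 29)) = (532847/6)/200 = (532847/6)*(1/200) = 532847/1200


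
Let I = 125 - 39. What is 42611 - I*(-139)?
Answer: 54565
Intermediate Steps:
I = 86
42611 - I*(-139) = 42611 - 86*(-139) = 42611 - 1*(-11954) = 42611 + 11954 = 54565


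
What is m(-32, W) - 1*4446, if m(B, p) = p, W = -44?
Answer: -4490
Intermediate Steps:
m(-32, W) - 1*4446 = -44 - 1*4446 = -44 - 4446 = -4490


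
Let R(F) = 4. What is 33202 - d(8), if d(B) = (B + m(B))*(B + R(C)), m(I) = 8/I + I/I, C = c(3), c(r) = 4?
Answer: 33082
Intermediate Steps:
C = 4
m(I) = 1 + 8/I (m(I) = 8/I + 1 = 1 + 8/I)
d(B) = (4 + B)*(B + (8 + B)/B) (d(B) = (B + (8 + B)/B)*(B + 4) = (B + (8 + B)/B)*(4 + B) = (4 + B)*(B + (8 + B)/B))
33202 - d(8) = 33202 - (12 + 8**2 + 5*8 + 32/8) = 33202 - (12 + 64 + 40 + 32*(1/8)) = 33202 - (12 + 64 + 40 + 4) = 33202 - 1*120 = 33202 - 120 = 33082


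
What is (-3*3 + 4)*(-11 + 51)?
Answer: -200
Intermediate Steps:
(-3*3 + 4)*(-11 + 51) = (-9 + 4)*40 = -5*40 = -200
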